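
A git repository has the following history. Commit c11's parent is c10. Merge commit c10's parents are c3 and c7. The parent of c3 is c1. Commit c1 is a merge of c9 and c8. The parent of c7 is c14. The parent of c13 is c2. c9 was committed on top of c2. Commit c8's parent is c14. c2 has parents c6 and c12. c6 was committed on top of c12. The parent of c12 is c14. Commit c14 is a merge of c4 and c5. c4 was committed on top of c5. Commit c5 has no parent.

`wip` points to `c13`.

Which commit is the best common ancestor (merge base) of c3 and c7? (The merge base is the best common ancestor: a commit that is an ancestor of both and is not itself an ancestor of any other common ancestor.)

Ancestors of c3: {c1, c12, c14, c2, c3, c4, c5, c6, c8, c9}.
Ancestors of c7: {c14, c4, c5, c7}.
Common ancestors: {c14, c4, c5}.
Among these, c14 is not an ancestor of any other common ancestor — it is the merge base.

c14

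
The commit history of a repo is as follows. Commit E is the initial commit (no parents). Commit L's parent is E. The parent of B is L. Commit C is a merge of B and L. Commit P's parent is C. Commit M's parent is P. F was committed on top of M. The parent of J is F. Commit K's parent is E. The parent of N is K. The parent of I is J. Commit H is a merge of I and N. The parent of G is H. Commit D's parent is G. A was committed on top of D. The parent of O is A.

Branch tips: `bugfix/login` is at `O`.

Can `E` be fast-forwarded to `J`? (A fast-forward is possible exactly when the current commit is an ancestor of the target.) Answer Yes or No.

A fast-forward from E to J is possible iff E is an ancestor of J.
Ancestors of J: {B, C, E, F, J, L, M, P}.
E is among them, so fast-forward is possible.

Yes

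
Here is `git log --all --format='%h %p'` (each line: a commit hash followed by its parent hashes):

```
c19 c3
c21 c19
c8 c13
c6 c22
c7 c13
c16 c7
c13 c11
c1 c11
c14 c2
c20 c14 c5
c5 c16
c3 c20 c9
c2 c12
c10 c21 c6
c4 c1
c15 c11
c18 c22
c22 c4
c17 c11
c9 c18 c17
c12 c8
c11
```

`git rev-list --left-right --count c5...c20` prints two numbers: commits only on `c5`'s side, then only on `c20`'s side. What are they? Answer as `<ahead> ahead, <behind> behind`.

0 ahead, 5 behind

Reachable from c5: {c11, c13, c16, c5, c7}.
Reachable from c20: {c11, c12, c13, c14, c16, c2, c20, c5, c7, c8}.
Only in c5's history (ahead): {} — 0.
Only in c20's history (behind): {c12, c14, c2, c20, c8} — 5.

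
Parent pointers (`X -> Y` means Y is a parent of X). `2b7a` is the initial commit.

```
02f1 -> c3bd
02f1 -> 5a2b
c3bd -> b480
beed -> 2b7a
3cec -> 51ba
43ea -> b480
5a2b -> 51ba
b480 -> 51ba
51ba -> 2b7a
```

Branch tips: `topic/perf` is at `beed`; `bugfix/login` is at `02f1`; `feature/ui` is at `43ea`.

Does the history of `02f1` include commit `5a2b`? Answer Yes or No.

Ancestors of 02f1 (commits reachable by following parents): {02f1, 2b7a, 51ba, 5a2b, b480, c3bd}.
5a2b is in that set, so it is an ancestor of 02f1.

Yes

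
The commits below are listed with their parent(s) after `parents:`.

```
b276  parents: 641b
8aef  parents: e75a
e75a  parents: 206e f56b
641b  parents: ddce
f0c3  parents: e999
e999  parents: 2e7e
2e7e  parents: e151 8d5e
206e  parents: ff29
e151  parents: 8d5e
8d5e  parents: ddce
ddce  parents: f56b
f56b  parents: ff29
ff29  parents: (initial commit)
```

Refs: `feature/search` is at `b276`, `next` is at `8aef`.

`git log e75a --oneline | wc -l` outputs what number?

4

Walking parent pointers from e75a: reachable set = {206e, e75a, f56b, ff29}.
That is 4 commits.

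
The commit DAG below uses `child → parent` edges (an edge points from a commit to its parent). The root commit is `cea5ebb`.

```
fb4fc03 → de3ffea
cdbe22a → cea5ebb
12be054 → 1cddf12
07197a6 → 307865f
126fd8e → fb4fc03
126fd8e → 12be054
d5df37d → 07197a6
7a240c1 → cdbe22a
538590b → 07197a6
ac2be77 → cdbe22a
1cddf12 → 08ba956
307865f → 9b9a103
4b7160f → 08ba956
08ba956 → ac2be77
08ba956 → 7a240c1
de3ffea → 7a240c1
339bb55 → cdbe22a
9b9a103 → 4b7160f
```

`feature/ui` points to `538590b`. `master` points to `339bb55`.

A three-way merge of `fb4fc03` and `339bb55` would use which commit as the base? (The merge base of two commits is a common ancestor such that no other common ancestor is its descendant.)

Ancestors of fb4fc03: {7a240c1, cdbe22a, cea5ebb, de3ffea, fb4fc03}.
Ancestors of 339bb55: {339bb55, cdbe22a, cea5ebb}.
Common ancestors: {cdbe22a, cea5ebb}.
Among these, cdbe22a is not an ancestor of any other common ancestor — it is the merge base.

cdbe22a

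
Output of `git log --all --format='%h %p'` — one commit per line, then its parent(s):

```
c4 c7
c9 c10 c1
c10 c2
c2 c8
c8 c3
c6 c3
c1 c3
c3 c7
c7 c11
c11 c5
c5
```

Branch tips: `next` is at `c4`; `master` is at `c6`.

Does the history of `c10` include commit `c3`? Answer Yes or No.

Yes

Ancestors of c10 (commits reachable by following parents): {c10, c11, c2, c3, c5, c7, c8}.
c3 is in that set, so it is an ancestor of c10.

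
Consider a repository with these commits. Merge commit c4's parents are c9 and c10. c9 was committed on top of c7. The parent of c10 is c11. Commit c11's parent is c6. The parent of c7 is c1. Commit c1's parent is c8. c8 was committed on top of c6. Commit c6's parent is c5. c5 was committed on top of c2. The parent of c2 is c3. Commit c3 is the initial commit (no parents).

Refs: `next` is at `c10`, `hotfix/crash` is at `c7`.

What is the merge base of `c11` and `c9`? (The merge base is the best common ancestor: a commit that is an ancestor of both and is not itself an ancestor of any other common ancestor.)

c6

Ancestors of c11: {c11, c2, c3, c5, c6}.
Ancestors of c9: {c1, c2, c3, c5, c6, c7, c8, c9}.
Common ancestors: {c2, c3, c5, c6}.
Among these, c6 is not an ancestor of any other common ancestor — it is the merge base.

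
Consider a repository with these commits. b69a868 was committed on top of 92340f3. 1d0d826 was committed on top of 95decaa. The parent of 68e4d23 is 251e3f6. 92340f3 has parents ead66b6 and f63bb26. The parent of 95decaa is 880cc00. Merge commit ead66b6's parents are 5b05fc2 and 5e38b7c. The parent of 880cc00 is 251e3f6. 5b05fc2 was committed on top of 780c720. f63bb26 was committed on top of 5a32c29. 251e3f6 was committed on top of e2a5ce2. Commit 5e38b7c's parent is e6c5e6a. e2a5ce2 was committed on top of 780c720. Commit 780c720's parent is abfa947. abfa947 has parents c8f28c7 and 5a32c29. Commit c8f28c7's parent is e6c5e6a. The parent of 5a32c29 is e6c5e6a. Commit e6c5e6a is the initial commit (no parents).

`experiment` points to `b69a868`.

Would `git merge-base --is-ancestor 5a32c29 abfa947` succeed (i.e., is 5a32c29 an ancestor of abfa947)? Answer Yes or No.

Ancestors of abfa947 (commits reachable by following parents): {5a32c29, abfa947, c8f28c7, e6c5e6a}.
5a32c29 is in that set, so it is an ancestor of abfa947.

Yes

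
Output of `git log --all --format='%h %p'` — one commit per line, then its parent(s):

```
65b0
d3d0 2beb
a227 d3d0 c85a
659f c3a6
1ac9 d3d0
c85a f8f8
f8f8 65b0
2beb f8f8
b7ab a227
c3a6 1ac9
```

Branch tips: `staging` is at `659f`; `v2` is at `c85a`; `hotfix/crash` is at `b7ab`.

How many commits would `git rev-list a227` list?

6

Walking parent pointers from a227: reachable set = {2beb, 65b0, a227, c85a, d3d0, f8f8}.
That is 6 commits.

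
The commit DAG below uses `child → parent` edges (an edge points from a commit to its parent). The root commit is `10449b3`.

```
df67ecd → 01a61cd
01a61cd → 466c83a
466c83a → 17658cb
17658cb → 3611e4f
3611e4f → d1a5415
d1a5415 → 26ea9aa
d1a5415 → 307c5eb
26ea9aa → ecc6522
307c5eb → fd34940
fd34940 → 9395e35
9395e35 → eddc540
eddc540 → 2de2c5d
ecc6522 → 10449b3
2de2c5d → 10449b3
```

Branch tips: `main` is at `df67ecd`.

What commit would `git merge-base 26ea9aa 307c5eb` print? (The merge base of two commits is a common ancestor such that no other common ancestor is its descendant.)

Ancestors of 26ea9aa: {10449b3, 26ea9aa, ecc6522}.
Ancestors of 307c5eb: {10449b3, 2de2c5d, 307c5eb, 9395e35, eddc540, fd34940}.
Common ancestors: {10449b3}.
The only common ancestor is 10449b3, so it is the merge base.

10449b3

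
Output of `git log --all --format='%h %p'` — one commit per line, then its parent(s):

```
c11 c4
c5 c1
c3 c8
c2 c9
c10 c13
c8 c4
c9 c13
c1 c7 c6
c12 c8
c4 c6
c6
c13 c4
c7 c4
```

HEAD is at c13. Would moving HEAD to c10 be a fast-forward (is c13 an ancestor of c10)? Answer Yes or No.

Yes

A fast-forward from c13 to c10 is possible iff c13 is an ancestor of c10.
Ancestors of c10: {c10, c13, c4, c6}.
c13 is among them, so fast-forward is possible.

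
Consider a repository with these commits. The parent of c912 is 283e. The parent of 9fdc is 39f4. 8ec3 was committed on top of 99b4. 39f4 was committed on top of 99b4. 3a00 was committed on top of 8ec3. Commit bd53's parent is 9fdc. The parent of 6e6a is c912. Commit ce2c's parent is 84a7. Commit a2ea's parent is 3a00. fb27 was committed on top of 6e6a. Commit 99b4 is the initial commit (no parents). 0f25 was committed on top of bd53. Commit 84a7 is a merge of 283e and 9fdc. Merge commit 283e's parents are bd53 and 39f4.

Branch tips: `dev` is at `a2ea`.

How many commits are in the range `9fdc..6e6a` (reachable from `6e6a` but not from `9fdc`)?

4

Reachable from 6e6a: {283e, 39f4, 6e6a, 99b4, 9fdc, bd53, c912}.
Reachable from 9fdc: {39f4, 99b4, 9fdc}.
In 6e6a's history but not 9fdc's: {283e, 6e6a, bd53, c912} — 4 commits.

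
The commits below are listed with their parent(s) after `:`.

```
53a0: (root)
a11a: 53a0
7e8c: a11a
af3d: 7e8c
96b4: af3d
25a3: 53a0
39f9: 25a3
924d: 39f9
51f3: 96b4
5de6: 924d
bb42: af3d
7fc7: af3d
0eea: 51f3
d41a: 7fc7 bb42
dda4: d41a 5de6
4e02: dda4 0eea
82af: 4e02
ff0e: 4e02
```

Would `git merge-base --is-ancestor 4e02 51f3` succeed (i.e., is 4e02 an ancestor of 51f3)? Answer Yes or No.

No

Ancestors of 51f3: {51f3, 53a0, 7e8c, 96b4, a11a, af3d}.
4e02 is not in that set, so it is not an ancestor of 51f3.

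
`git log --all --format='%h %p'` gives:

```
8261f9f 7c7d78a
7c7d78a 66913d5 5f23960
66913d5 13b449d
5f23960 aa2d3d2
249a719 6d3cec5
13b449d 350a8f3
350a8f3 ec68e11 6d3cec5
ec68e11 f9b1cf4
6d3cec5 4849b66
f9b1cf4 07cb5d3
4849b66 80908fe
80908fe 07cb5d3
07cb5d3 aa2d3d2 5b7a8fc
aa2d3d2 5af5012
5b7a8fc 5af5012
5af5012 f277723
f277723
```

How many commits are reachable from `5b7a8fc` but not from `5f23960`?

1

Reachable from 5b7a8fc: {5af5012, 5b7a8fc, f277723}.
Reachable from 5f23960: {5af5012, 5f23960, aa2d3d2, f277723}.
In 5b7a8fc's history but not 5f23960's: {5b7a8fc} — 1 commit.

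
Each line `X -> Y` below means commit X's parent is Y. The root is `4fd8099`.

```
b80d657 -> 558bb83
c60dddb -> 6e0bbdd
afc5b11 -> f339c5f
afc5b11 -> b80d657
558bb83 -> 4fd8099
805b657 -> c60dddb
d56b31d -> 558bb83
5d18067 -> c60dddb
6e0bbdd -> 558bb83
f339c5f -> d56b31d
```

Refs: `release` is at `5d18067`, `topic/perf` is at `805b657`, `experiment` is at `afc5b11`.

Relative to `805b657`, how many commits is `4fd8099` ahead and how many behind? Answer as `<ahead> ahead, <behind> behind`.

Reachable from 4fd8099: {4fd8099}.
Reachable from 805b657: {4fd8099, 558bb83, 6e0bbdd, 805b657, c60dddb}.
Only in 4fd8099's history (ahead): {} — 0.
Only in 805b657's history (behind): {558bb83, 6e0bbdd, 805b657, c60dddb} — 4.

0 ahead, 4 behind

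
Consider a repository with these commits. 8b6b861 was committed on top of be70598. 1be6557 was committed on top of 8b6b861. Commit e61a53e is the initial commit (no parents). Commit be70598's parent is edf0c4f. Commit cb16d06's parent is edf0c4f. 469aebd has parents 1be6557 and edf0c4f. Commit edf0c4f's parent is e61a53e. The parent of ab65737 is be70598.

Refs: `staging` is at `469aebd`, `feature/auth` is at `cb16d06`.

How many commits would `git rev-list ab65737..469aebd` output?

Reachable from 469aebd: {1be6557, 469aebd, 8b6b861, be70598, e61a53e, edf0c4f}.
Reachable from ab65737: {ab65737, be70598, e61a53e, edf0c4f}.
In 469aebd's history but not ab65737's: {1be6557, 469aebd, 8b6b861} — 3 commits.

3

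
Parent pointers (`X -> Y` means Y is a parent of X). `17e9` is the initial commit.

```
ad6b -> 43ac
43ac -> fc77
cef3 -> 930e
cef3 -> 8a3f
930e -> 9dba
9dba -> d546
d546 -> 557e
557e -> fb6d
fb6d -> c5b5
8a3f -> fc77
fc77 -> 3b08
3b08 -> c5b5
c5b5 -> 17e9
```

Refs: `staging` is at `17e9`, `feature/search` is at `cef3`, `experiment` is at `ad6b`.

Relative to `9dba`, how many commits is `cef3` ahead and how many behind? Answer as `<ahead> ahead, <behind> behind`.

Reachable from cef3: {17e9, 3b08, 557e, 8a3f, 930e, 9dba, c5b5, cef3, d546, fb6d, fc77}.
Reachable from 9dba: {17e9, 557e, 9dba, c5b5, d546, fb6d}.
Only in cef3's history (ahead): {3b08, 8a3f, 930e, cef3, fc77} — 5.
Only in 9dba's history (behind): {} — 0.

5 ahead, 0 behind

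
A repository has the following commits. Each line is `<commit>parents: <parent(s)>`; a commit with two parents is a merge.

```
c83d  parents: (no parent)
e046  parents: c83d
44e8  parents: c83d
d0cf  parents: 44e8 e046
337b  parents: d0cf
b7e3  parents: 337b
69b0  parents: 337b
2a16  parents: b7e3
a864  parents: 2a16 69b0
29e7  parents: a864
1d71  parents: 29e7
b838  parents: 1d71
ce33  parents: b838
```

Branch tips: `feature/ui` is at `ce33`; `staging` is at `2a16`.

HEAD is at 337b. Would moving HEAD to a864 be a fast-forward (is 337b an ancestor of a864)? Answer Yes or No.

A fast-forward from 337b to a864 is possible iff 337b is an ancestor of a864.
Ancestors of a864: {2a16, 337b, 44e8, 69b0, a864, b7e3, c83d, d0cf, e046}.
337b is among them, so fast-forward is possible.

Yes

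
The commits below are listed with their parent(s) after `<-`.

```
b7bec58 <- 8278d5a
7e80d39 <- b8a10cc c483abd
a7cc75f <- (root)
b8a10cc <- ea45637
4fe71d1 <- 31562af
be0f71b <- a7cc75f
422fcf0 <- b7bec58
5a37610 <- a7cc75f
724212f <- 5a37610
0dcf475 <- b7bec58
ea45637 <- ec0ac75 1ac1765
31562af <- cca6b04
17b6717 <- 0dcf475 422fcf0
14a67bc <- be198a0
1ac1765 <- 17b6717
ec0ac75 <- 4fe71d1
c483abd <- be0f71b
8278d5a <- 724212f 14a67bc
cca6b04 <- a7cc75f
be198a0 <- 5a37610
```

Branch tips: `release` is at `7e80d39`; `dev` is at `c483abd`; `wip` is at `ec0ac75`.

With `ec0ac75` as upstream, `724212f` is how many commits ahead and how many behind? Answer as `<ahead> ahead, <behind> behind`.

Reachable from 724212f: {5a37610, 724212f, a7cc75f}.
Reachable from ec0ac75: {31562af, 4fe71d1, a7cc75f, cca6b04, ec0ac75}.
Only in 724212f's history (ahead): {5a37610, 724212f} — 2.
Only in ec0ac75's history (behind): {31562af, 4fe71d1, cca6b04, ec0ac75} — 4.

2 ahead, 4 behind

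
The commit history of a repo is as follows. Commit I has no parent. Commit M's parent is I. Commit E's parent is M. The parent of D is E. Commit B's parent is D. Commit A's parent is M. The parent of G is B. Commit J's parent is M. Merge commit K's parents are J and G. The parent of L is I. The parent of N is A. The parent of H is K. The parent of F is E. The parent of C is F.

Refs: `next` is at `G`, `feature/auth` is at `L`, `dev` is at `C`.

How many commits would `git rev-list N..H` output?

Reachable from H: {B, D, E, G, H, I, J, K, M}.
Reachable from N: {A, I, M, N}.
In H's history but not N's: {B, D, E, G, H, J, K} — 7 commits.

7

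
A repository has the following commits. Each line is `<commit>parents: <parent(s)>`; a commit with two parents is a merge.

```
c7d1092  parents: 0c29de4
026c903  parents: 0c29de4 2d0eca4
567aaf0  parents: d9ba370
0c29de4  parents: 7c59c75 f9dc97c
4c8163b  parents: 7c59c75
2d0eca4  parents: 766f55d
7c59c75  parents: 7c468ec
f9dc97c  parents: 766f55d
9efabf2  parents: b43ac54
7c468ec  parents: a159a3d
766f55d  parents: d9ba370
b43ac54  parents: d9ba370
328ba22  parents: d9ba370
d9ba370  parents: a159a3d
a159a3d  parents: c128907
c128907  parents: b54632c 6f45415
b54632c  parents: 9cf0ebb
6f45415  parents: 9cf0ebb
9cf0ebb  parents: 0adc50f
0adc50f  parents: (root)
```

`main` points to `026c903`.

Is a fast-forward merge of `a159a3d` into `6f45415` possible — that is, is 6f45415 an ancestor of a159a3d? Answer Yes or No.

Yes

A fast-forward from 6f45415 to a159a3d is possible iff 6f45415 is an ancestor of a159a3d.
Ancestors of a159a3d: {0adc50f, 6f45415, 9cf0ebb, a159a3d, b54632c, c128907}.
6f45415 is among them, so fast-forward is possible.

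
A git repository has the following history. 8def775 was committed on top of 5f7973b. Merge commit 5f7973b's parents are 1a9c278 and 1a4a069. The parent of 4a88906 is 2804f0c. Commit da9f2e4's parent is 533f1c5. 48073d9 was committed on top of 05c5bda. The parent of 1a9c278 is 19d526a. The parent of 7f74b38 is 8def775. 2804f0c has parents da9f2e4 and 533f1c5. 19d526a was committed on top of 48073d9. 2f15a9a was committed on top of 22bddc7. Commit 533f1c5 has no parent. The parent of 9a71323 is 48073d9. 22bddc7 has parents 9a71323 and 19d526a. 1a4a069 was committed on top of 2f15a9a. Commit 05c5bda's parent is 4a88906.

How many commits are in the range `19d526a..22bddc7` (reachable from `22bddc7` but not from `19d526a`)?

Reachable from 22bddc7: {05c5bda, 19d526a, 22bddc7, 2804f0c, 48073d9, 4a88906, 533f1c5, 9a71323, da9f2e4}.
Reachable from 19d526a: {05c5bda, 19d526a, 2804f0c, 48073d9, 4a88906, 533f1c5, da9f2e4}.
In 22bddc7's history but not 19d526a's: {22bddc7, 9a71323} — 2 commits.

2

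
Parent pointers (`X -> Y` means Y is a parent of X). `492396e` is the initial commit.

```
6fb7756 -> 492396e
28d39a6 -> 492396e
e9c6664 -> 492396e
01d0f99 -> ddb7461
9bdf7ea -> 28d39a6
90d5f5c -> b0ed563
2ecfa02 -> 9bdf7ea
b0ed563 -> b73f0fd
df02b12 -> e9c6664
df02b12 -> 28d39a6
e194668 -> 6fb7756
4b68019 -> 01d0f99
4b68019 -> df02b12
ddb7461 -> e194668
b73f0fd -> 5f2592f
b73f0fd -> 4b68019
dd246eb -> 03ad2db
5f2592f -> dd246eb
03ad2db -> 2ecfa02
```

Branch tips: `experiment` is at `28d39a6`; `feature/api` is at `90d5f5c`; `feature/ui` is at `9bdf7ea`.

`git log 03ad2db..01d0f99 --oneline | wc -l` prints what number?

Reachable from 01d0f99: {01d0f99, 492396e, 6fb7756, ddb7461, e194668}.
Reachable from 03ad2db: {03ad2db, 28d39a6, 2ecfa02, 492396e, 9bdf7ea}.
In 01d0f99's history but not 03ad2db's: {01d0f99, 6fb7756, ddb7461, e194668} — 4 commits.

4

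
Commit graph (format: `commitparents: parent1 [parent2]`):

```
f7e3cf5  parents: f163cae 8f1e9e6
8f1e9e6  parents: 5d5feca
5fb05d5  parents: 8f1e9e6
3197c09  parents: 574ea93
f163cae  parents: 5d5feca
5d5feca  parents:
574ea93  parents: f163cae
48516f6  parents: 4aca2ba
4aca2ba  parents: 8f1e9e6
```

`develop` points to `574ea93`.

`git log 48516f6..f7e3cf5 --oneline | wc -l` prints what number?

Reachable from f7e3cf5: {5d5feca, 8f1e9e6, f163cae, f7e3cf5}.
Reachable from 48516f6: {48516f6, 4aca2ba, 5d5feca, 8f1e9e6}.
In f7e3cf5's history but not 48516f6's: {f163cae, f7e3cf5} — 2 commits.

2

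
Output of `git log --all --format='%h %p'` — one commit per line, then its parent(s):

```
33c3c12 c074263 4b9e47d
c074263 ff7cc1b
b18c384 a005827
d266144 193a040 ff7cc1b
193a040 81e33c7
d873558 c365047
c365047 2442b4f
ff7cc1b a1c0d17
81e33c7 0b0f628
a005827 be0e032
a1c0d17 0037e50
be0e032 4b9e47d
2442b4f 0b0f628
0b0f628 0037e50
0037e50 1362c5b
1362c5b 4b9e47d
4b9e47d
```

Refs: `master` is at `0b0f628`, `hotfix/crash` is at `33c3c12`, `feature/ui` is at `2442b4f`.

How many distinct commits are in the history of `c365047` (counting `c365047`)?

Walking parent pointers from c365047: reachable set = {0037e50, 0b0f628, 1362c5b, 2442b4f, 4b9e47d, c365047}.
That is 6 commits.

6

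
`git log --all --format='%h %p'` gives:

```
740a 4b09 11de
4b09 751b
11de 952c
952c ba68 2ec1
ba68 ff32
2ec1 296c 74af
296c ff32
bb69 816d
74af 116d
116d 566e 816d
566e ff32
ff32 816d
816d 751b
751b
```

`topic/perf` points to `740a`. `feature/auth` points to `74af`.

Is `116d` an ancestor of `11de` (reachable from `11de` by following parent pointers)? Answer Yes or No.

Ancestors of 11de (commits reachable by following parents): {116d, 11de, 296c, 2ec1, 566e, 74af, 751b, 816d, 952c, ba68, ff32}.
116d is in that set, so it is an ancestor of 11de.

Yes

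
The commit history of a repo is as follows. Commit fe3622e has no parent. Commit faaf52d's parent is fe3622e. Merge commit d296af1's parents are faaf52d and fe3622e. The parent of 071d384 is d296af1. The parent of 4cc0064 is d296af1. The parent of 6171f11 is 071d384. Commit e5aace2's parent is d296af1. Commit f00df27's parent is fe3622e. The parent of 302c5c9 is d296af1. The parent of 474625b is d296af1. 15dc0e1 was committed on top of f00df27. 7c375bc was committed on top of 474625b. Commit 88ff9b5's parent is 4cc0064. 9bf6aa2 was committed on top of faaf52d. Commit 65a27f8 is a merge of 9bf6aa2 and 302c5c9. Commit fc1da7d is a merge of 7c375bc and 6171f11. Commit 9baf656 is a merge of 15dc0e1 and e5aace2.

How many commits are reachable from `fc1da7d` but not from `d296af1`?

Reachable from fc1da7d: {071d384, 474625b, 6171f11, 7c375bc, d296af1, faaf52d, fc1da7d, fe3622e}.
Reachable from d296af1: {d296af1, faaf52d, fe3622e}.
In fc1da7d's history but not d296af1's: {071d384, 474625b, 6171f11, 7c375bc, fc1da7d} — 5 commits.

5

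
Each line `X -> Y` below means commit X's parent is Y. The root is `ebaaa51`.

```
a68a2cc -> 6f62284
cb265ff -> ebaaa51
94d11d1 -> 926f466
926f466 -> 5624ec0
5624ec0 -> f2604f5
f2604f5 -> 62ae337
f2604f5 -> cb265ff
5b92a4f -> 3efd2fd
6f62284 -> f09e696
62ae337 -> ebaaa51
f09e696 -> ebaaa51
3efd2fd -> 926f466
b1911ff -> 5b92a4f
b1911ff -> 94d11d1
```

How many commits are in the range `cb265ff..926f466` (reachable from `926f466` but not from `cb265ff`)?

4

Reachable from 926f466: {5624ec0, 62ae337, 926f466, cb265ff, ebaaa51, f2604f5}.
Reachable from cb265ff: {cb265ff, ebaaa51}.
In 926f466's history but not cb265ff's: {5624ec0, 62ae337, 926f466, f2604f5} — 4 commits.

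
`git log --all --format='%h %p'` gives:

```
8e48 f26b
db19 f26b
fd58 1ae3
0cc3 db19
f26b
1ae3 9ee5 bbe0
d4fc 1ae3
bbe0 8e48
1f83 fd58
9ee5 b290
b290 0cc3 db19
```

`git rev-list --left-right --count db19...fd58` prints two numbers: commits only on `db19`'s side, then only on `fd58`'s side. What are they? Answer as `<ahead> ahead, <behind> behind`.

Reachable from db19: {db19, f26b}.
Reachable from fd58: {0cc3, 1ae3, 8e48, 9ee5, b290, bbe0, db19, f26b, fd58}.
Only in db19's history (ahead): {} — 0.
Only in fd58's history (behind): {0cc3, 1ae3, 8e48, 9ee5, b290, bbe0, fd58} — 7.

0 ahead, 7 behind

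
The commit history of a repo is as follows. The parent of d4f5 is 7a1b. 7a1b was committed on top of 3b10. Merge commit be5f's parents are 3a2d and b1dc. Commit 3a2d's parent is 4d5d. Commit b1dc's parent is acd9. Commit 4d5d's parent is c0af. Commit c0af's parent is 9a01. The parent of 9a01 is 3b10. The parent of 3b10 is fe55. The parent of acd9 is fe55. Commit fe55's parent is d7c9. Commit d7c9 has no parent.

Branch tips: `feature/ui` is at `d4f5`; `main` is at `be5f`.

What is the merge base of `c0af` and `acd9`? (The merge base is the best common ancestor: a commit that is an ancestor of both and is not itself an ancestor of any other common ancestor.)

fe55

Ancestors of c0af: {3b10, 9a01, c0af, d7c9, fe55}.
Ancestors of acd9: {acd9, d7c9, fe55}.
Common ancestors: {d7c9, fe55}.
Among these, fe55 is not an ancestor of any other common ancestor — it is the merge base.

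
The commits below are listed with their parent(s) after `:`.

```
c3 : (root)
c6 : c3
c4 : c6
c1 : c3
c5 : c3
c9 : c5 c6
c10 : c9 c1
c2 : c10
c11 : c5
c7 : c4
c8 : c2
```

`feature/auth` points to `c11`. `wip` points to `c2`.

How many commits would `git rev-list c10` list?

6

Walking parent pointers from c10: reachable set = {c1, c10, c3, c5, c6, c9}.
That is 6 commits.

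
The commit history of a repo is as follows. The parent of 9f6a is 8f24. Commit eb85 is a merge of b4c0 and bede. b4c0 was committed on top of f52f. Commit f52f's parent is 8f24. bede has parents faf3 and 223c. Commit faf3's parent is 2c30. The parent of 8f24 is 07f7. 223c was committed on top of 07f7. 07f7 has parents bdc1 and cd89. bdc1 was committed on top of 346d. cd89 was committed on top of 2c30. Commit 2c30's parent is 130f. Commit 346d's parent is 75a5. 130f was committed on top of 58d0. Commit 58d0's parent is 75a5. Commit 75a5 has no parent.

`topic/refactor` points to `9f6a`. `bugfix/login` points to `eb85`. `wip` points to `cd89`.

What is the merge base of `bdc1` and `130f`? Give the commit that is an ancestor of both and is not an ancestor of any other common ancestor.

75a5

Ancestors of bdc1: {346d, 75a5, bdc1}.
Ancestors of 130f: {130f, 58d0, 75a5}.
Common ancestors: {75a5}.
The only common ancestor is 75a5, so it is the merge base.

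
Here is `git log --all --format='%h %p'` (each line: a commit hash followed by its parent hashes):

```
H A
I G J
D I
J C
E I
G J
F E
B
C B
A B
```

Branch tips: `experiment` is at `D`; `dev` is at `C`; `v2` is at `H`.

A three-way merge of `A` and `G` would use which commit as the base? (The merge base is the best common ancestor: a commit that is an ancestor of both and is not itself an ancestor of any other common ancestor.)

B

Ancestors of A: {A, B}.
Ancestors of G: {B, C, G, J}.
Common ancestors: {B}.
The only common ancestor is B, so it is the merge base.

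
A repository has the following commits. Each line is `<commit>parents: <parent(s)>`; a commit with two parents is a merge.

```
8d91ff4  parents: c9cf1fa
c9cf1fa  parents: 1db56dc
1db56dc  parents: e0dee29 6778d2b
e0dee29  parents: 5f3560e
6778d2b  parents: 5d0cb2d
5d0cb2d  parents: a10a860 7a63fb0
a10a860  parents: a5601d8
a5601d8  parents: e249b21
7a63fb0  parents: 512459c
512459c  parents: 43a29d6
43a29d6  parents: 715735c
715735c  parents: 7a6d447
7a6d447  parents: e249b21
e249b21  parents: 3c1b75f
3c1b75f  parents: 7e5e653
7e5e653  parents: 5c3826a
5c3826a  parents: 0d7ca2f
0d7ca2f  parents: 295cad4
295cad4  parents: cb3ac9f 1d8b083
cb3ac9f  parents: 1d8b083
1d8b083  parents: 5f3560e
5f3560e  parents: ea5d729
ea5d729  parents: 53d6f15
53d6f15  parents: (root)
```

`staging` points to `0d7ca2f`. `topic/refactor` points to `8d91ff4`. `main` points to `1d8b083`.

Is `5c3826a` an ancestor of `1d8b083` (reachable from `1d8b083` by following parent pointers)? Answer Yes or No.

Ancestors of 1d8b083: {1d8b083, 53d6f15, 5f3560e, ea5d729}.
5c3826a is not in that set, so it is not an ancestor of 1d8b083.

No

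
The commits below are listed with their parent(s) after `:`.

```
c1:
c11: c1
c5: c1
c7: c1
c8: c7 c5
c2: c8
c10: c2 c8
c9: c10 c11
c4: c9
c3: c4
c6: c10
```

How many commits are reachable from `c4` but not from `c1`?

Reachable from c4: {c1, c10, c11, c2, c4, c5, c7, c8, c9}.
Reachable from c1: {c1}.
In c4's history but not c1's: {c10, c11, c2, c4, c5, c7, c8, c9} — 8 commits.

8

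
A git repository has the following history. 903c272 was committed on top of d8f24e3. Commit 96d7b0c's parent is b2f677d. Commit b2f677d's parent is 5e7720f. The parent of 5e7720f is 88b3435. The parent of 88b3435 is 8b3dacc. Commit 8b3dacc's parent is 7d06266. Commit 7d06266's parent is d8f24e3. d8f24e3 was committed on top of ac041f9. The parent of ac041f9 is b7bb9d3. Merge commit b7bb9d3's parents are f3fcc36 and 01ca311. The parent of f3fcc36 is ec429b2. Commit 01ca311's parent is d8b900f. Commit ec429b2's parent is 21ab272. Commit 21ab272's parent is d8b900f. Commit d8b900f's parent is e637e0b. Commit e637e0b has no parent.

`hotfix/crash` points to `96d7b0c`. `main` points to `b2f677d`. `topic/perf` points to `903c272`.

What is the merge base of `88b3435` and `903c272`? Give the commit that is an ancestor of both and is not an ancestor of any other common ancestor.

Ancestors of 88b3435: {01ca311, 21ab272, 7d06266, 88b3435, 8b3dacc, ac041f9, b7bb9d3, d8b900f, d8f24e3, e637e0b, ec429b2, f3fcc36}.
Ancestors of 903c272: {01ca311, 21ab272, 903c272, ac041f9, b7bb9d3, d8b900f, d8f24e3, e637e0b, ec429b2, f3fcc36}.
Common ancestors: {01ca311, 21ab272, ac041f9, b7bb9d3, d8b900f, d8f24e3, e637e0b, ec429b2, f3fcc36}.
Among these, d8f24e3 is not an ancestor of any other common ancestor — it is the merge base.

d8f24e3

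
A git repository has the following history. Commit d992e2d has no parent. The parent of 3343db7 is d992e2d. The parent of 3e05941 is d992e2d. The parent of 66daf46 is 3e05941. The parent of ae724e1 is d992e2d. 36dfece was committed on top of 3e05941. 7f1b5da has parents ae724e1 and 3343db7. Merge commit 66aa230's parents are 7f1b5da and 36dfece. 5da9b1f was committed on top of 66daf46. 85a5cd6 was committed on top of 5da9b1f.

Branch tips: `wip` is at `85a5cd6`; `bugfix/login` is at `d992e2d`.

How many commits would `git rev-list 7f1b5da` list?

Walking parent pointers from 7f1b5da: reachable set = {3343db7, 7f1b5da, ae724e1, d992e2d}.
That is 4 commits.

4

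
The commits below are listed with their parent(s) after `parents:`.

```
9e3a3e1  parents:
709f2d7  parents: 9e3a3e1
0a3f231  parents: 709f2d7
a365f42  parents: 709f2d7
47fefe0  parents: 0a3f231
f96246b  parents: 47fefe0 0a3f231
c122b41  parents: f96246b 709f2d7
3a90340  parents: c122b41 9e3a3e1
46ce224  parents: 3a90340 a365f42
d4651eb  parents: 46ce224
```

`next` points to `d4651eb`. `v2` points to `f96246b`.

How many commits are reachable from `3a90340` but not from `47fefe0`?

3

Reachable from 3a90340: {0a3f231, 3a90340, 47fefe0, 709f2d7, 9e3a3e1, c122b41, f96246b}.
Reachable from 47fefe0: {0a3f231, 47fefe0, 709f2d7, 9e3a3e1}.
In 3a90340's history but not 47fefe0's: {3a90340, c122b41, f96246b} — 3 commits.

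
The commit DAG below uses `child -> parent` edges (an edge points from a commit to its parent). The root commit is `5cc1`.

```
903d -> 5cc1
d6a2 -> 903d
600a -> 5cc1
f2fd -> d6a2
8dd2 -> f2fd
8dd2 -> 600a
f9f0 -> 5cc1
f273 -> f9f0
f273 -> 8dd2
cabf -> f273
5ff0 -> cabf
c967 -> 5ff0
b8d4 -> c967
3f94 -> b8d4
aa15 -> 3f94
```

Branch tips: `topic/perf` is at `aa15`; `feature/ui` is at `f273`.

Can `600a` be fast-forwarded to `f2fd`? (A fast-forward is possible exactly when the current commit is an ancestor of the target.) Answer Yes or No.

No

A fast-forward from 600a to f2fd is possible iff 600a is an ancestor of f2fd.
Ancestors of f2fd: {5cc1, 903d, d6a2, f2fd}.
600a is not among them, so fast-forward is not possible.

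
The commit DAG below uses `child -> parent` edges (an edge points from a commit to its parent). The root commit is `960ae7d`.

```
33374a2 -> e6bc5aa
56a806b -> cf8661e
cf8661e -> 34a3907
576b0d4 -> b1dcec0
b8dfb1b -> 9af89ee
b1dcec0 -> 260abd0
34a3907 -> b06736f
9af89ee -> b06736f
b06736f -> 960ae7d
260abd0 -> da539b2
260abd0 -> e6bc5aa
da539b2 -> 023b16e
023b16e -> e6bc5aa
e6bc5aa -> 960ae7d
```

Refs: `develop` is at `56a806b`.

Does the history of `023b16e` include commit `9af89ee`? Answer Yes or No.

No

Ancestors of 023b16e: {023b16e, 960ae7d, e6bc5aa}.
9af89ee is not in that set, so it is not an ancestor of 023b16e.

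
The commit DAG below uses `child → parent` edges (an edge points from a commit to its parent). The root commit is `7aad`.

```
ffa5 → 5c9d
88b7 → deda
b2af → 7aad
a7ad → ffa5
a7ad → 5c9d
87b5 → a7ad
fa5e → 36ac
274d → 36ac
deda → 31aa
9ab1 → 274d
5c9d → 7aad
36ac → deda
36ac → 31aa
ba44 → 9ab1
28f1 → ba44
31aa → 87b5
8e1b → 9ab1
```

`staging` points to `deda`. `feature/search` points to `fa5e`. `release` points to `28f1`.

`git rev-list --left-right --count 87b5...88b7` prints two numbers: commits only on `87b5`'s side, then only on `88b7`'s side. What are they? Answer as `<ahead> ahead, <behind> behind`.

Reachable from 87b5: {5c9d, 7aad, 87b5, a7ad, ffa5}.
Reachable from 88b7: {31aa, 5c9d, 7aad, 87b5, 88b7, a7ad, deda, ffa5}.
Only in 87b5's history (ahead): {} — 0.
Only in 88b7's history (behind): {31aa, 88b7, deda} — 3.

0 ahead, 3 behind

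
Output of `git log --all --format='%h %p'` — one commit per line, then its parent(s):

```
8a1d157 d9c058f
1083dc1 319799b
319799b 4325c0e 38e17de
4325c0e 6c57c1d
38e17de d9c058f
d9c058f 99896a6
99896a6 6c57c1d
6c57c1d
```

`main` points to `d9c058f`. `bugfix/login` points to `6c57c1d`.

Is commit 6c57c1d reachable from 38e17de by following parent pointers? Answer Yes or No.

Ancestors of 38e17de (commits reachable by following parents): {38e17de, 6c57c1d, 99896a6, d9c058f}.
6c57c1d is in that set, so it is an ancestor of 38e17de.

Yes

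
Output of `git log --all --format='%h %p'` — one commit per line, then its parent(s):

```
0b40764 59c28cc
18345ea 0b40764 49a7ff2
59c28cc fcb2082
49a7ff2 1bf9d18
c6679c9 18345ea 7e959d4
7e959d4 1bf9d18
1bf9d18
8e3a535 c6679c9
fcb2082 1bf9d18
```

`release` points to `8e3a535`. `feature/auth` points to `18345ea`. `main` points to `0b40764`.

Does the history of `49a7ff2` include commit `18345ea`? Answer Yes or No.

Ancestors of 49a7ff2: {1bf9d18, 49a7ff2}.
18345ea is not in that set, so it is not an ancestor of 49a7ff2.

No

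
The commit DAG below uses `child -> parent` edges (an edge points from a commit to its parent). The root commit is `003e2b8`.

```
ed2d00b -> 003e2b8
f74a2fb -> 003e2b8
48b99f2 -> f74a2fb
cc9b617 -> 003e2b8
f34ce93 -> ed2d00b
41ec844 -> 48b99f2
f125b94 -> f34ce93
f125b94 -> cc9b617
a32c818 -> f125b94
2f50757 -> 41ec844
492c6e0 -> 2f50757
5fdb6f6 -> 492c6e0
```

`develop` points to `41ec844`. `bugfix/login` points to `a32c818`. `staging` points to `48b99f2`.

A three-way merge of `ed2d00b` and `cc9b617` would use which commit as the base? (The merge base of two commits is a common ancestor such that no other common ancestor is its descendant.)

003e2b8

Ancestors of ed2d00b: {003e2b8, ed2d00b}.
Ancestors of cc9b617: {003e2b8, cc9b617}.
Common ancestors: {003e2b8}.
The only common ancestor is 003e2b8, so it is the merge base.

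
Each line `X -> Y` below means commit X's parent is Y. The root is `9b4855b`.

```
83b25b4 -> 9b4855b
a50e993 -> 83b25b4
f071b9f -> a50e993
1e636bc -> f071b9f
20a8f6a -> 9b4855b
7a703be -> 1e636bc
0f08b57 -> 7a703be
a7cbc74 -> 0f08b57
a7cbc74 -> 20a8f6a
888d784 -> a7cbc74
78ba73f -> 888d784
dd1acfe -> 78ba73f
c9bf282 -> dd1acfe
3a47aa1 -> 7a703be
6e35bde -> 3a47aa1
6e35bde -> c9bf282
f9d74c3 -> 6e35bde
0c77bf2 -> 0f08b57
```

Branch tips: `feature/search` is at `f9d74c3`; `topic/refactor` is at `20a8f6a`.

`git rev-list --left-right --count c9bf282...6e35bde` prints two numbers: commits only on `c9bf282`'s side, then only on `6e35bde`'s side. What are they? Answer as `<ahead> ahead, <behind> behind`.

0 ahead, 2 behind

Reachable from c9bf282: {0f08b57, 1e636bc, 20a8f6a, 78ba73f, 7a703be, 83b25b4, 888d784, 9b4855b, a50e993, a7cbc74, c9bf282, dd1acfe, f071b9f}.
Reachable from 6e35bde: {0f08b57, 1e636bc, 20a8f6a, 3a47aa1, 6e35bde, 78ba73f, 7a703be, 83b25b4, 888d784, 9b4855b, a50e993, a7cbc74, c9bf282, dd1acfe, f071b9f}.
Only in c9bf282's history (ahead): {} — 0.
Only in 6e35bde's history (behind): {3a47aa1, 6e35bde} — 2.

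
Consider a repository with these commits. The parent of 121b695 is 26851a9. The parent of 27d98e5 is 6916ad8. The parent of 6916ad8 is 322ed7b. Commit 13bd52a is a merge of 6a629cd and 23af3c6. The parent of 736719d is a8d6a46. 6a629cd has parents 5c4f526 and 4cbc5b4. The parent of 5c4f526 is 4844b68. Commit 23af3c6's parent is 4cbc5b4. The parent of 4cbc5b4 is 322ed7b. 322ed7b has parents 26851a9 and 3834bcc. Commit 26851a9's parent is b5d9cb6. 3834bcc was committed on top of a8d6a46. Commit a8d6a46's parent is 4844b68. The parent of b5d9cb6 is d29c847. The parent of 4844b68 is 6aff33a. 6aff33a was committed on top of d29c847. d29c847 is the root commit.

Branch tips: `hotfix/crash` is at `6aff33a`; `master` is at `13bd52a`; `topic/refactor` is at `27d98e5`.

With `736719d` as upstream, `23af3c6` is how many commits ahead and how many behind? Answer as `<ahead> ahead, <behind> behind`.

Reachable from 23af3c6: {23af3c6, 26851a9, 322ed7b, 3834bcc, 4844b68, 4cbc5b4, 6aff33a, a8d6a46, b5d9cb6, d29c847}.
Reachable from 736719d: {4844b68, 6aff33a, 736719d, a8d6a46, d29c847}.
Only in 23af3c6's history (ahead): {23af3c6, 26851a9, 322ed7b, 3834bcc, 4cbc5b4, b5d9cb6} — 6.
Only in 736719d's history (behind): {736719d} — 1.

6 ahead, 1 behind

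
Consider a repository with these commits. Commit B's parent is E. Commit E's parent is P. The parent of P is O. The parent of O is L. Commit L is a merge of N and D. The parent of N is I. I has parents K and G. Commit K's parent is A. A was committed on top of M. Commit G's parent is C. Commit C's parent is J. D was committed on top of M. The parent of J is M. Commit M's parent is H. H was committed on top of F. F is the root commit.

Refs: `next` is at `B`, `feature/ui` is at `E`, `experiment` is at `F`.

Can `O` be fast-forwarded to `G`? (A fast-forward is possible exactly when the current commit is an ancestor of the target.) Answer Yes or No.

A fast-forward from O to G is possible iff O is an ancestor of G.
Ancestors of G: {C, F, G, H, J, M}.
O is not among them, so fast-forward is not possible.

No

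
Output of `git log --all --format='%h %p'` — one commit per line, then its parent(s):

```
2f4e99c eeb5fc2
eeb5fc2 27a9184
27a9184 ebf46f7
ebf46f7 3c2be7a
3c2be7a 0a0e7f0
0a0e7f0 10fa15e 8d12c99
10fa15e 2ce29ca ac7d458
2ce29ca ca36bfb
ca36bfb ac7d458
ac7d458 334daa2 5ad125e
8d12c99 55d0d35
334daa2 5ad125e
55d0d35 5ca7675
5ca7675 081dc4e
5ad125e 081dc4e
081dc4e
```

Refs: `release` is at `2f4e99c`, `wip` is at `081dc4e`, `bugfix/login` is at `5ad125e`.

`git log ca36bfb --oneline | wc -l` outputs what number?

Walking parent pointers from ca36bfb: reachable set = {081dc4e, 334daa2, 5ad125e, ac7d458, ca36bfb}.
That is 5 commits.

5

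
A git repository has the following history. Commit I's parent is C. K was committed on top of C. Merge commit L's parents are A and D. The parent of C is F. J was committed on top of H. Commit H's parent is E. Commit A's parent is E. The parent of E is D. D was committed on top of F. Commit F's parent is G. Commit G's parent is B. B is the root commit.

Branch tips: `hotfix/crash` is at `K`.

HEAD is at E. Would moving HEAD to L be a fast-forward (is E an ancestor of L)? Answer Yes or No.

Yes

A fast-forward from E to L is possible iff E is an ancestor of L.
Ancestors of L: {A, B, D, E, F, G, L}.
E is among them, so fast-forward is possible.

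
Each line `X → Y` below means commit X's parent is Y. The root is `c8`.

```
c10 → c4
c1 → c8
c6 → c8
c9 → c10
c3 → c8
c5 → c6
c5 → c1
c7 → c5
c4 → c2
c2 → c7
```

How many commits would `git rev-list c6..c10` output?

6

Reachable from c10: {c1, c10, c2, c4, c5, c6, c7, c8}.
Reachable from c6: {c6, c8}.
In c10's history but not c6's: {c1, c10, c2, c4, c5, c7} — 6 commits.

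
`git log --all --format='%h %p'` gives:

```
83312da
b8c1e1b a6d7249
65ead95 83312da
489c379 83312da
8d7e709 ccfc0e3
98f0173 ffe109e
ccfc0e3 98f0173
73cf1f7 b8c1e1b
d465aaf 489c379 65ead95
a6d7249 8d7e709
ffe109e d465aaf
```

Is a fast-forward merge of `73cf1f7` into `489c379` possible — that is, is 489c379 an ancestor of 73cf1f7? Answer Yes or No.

A fast-forward from 489c379 to 73cf1f7 is possible iff 489c379 is an ancestor of 73cf1f7.
Ancestors of 73cf1f7: {489c379, 65ead95, 73cf1f7, 83312da, 8d7e709, 98f0173, a6d7249, b8c1e1b, ccfc0e3, d465aaf, ffe109e}.
489c379 is among them, so fast-forward is possible.

Yes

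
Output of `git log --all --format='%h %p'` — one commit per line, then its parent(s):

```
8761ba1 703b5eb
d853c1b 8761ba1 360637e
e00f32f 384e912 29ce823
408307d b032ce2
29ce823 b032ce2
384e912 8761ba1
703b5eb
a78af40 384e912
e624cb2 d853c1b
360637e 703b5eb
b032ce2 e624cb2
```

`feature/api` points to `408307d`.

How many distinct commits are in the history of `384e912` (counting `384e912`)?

3

Walking parent pointers from 384e912: reachable set = {384e912, 703b5eb, 8761ba1}.
That is 3 commits.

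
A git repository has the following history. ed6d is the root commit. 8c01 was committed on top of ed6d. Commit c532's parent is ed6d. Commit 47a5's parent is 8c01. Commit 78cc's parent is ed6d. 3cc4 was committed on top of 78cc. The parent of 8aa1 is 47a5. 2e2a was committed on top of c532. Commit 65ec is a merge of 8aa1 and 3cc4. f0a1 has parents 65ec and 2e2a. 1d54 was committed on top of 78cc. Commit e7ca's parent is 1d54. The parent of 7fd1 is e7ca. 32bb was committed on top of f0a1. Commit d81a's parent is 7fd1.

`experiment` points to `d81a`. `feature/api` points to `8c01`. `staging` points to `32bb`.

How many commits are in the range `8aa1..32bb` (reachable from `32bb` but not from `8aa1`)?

Reachable from 32bb: {2e2a, 32bb, 3cc4, 47a5, 65ec, 78cc, 8aa1, 8c01, c532, ed6d, f0a1}.
Reachable from 8aa1: {47a5, 8aa1, 8c01, ed6d}.
In 32bb's history but not 8aa1's: {2e2a, 32bb, 3cc4, 65ec, 78cc, c532, f0a1} — 7 commits.

7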